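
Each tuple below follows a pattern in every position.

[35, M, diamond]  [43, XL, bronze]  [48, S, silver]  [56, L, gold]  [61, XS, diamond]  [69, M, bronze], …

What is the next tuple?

First component: 35, 43, 48, 56, 61, 69 → 74 (alternating steps +8, +5, +8, +5, …).
Size: repeats M → XL → S → L → XS, so M, XL, S, L, XS, M → XL.
For the rank, repeats diamond → bronze → silver → gold: diamond, bronze, silver, gold, diamond, bronze → silver.
Combining the parts gives [74, XL, silver].

[74, XL, silver]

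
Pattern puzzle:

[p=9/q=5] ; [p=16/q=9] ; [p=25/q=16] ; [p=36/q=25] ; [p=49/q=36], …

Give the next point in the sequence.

P: perfect squares: 3², 4², 5², …; 9, 16, 25, 36, 49 → 64.
Q: 5, 9, 16, 25, 36 → 49 (always the previous value of the p).
Combining the parts gives [p=64/q=49].

[p=64/q=49]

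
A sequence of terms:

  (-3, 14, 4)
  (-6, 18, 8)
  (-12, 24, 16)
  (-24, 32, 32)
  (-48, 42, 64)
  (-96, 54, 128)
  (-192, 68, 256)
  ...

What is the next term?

(-384, 84, 512)

First part: ×2 each step; -3, -6, -12, -24, -48, -96, -192 → -384.
Second part: differences are 4, 6, 8, … (increasing by 2 each time), so 14, 18, 24, 32, 42, 54, 68 → 84.
Third part: ×2 each step; 4, 8, 16, 32, 64, 128, 256 → 512.
So the next term is (-384, 84, 512).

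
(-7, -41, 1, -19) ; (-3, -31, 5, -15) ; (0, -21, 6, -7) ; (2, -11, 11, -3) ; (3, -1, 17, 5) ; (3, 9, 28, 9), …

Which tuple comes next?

First slot: differences are 4, 3, 2, … (decreasing by 1 each time); -7, -3, 0, 2, 3, 3 → 2.
Second slot: +10 each step; -41, -31, -21, -11, -1, 9 → 19.
Third slot: each term is the sum of the two before it; 1, 5, 6, 11, 17, 28 → 45.
Fourth slot: alternating steps +4, +8, +4, +8, …; -19, -15, -7, -3, 5, 9 → 17.
So the next tuple is (2, 19, 45, 17).

(2, 19, 45, 17)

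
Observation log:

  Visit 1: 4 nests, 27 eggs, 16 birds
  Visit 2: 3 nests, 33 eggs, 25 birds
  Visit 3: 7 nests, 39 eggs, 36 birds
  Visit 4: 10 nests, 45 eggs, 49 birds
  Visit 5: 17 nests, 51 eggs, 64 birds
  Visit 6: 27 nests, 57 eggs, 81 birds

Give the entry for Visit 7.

44 nests, 63 eggs, 100 birds

Nests: each term is the sum of the two before it, so 4, 3, 7, 10, 17, 27 → 44.
Eggs: 27, 33, 39, 45, 51, 57 → 63 (+6 each step).
Birds goes 16, 25, 36, 49, 64, 81 → 100 (perfect squares: 4², 5², 6², …).
So the next record is 44 nests, 63 eggs, 100 birds.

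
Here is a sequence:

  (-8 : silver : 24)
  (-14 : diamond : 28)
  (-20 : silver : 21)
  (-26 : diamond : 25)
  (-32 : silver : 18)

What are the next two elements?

(-38 : diamond : 22), (-44 : silver : 15)

First part: −6 each step; -8, -14, -20, -26, -32 → -38 → -44.
Rank — alternates silver ↔ diamond: silver, diamond, silver, diamond, silver → diamond → silver.
Third part: alternating steps +4, −7, +4, −7, …; 24, 28, 21, 25, 18 → 22 → 15.
Putting the parts together: (-38 : diamond : 22) and then (-44 : silver : 15).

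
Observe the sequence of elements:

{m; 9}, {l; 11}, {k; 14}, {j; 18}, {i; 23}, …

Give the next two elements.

{h; 29}, {g; 36}

For the letter, letters move back 1 place in the alphabet: m, l, k, j, i → h → g.
Second coordinate: differences are 2, 3, 4, … (increasing by 1 each time), so 9, 11, 14, 18, 23 → 29 → 36.
So the next two elements are {h; 29} and {g; 36}.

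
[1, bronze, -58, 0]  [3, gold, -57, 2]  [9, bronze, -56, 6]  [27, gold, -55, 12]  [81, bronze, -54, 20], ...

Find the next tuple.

[243, gold, -53, 30]

First component: ×3 each step; 1, 3, 9, 27, 81 → 243.
Rank — alternates bronze ↔ gold: bronze, gold, bronze, gold, bronze → gold.
Third component: +1 each step, so -58, -57, -56, -55, -54 → -53.
Fourth component — differences are 2, 4, 6, … (increasing by 2 each time): 0, 2, 6, 12, 20 → 30.
Combining the parts gives [243, gold, -53, 30].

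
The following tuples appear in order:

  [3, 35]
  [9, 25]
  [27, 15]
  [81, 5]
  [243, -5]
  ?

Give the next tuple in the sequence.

[729, -15]

First entry: 3, 9, 27, 81, 243 → 729 (×3 each step).
For the second entry, −10 each step: 35, 25, 15, 5, -5 → -15.
Putting it together: [729, -15].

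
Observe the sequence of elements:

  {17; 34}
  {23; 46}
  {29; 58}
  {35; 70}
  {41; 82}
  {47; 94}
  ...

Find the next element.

For the first slot, +6 each step: 17, 23, 29, 35, 41, 47 → 53.
For the second slot, always 2 × the first slot: 34, 46, 58, 70, 82, 94 → 106.
Combining the parts gives {53; 106}.

{53; 106}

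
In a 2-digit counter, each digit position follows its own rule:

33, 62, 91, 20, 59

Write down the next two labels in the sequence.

First digit: 3, 6, 9, 2, 5 → 8 → 1 (+3 each step, mod 10).
Second digit: 3, 2, 1, 0, 9 → 8 → 7 (−1 each step, mod 10).
So the next two labels are 88 and 17.

88, 17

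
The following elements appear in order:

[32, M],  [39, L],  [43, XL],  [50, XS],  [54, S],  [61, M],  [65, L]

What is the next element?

[72, XL]

First coordinate: alternating steps +7, +4, +7, +4, …, so 32, 39, 43, 50, 54, 61, 65 → 72.
Size: repeats M → L → XL → XS → S; M, L, XL, XS, S, M, L → XL.
Combining the parts gives [72, XL].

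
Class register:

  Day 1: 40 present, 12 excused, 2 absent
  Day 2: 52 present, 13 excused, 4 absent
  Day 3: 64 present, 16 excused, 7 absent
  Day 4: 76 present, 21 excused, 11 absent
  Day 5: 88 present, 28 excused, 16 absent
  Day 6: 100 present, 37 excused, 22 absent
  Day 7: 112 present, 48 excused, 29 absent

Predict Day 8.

Present: 40, 52, 64, 76, 88, 100, 112 → 124 (+12 each step).
Excused — differences are 1, 3, 5, … (increasing by 2 each time): 12, 13, 16, 21, 28, 37, 48 → 61.
Absent: 2, 4, 7, 11, 16, 22, 29 → 37 (differences are 2, 3, 4, … (increasing by 1 each time)).
So the next record is 124 present, 61 excused, 37 absent.

124 present, 61 excused, 37 absent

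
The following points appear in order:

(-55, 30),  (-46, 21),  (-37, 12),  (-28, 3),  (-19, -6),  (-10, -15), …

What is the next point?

(-1, -24)

For the first value, +9 each step: -55, -46, -37, -28, -19, -10 → -1.
Second value: 30, 21, 12, 3, -6, -15 → -24 (together with the first value always sums to -25).
So the next point is (-1, -24).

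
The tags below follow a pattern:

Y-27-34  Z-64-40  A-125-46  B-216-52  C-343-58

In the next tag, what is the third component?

64

Third component goes 34, 40, 46, 52, 58 → 64 (+6 each step).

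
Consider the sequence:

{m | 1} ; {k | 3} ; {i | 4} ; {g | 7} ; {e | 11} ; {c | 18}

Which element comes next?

Letter — letters move back 2 places in the alphabet: m, k, i, g, e, c → a.
Second value: 1, 3, 4, 7, 11, 18 → 29 (each term is the sum of the two before it).
Putting it together: {a | 29}.

{a | 29}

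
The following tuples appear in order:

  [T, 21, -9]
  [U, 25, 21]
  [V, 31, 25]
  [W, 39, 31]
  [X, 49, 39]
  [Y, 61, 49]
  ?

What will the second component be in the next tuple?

75

Second component: differences are 4, 6, 8, … (increasing by 2 each time), so 21, 25, 31, 39, 49, 61 → 75.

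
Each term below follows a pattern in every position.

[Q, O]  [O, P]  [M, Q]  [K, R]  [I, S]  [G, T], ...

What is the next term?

[E, U]

First letter: letters move back 2 places in the alphabet, so Q, O, M, K, I, G → E.
Second letter goes O, P, Q, R, S, T → U (letters move forward 1 place in the alphabet).
Putting it together: [E, U].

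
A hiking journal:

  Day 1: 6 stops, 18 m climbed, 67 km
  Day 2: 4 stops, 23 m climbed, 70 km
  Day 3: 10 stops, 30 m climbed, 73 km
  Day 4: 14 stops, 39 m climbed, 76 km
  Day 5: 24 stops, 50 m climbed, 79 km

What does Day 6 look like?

38 stops, 63 m climbed, 82 km

Stops: each term is the sum of the two before it; 6, 4, 10, 14, 24 → 38.
M climbed — differences are 5, 7, 9, … (increasing by 2 each time): 18, 23, 30, 39, 50 → 63.
For the km, +3 each step: 67, 70, 73, 76, 79 → 82.
So the next line is 38 stops, 63 m climbed, 82 km.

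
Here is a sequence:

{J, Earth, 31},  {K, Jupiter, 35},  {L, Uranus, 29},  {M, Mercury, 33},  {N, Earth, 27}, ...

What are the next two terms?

Letter: J, K, L, M, N → O → P (letters move forward 1 place in the alphabet).
Planet goes Earth, Jupiter, Uranus, Mercury, Earth → Jupiter → Uranus (repeats Earth → Jupiter → Uranus → Mercury).
Third coordinate: alternating steps +4, −6, +4, −6, …, so 31, 35, 29, 33, 27 → 31 → 25.
Putting the parts together: {O, Jupiter, 31} and then {P, Uranus, 25}.

{O, Jupiter, 31}, {P, Uranus, 25}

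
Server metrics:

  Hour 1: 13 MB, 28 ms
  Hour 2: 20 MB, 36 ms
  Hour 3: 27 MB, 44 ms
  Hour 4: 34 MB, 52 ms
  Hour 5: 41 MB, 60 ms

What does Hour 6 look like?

48 MB, 68 ms

MB: +7 each step, so 13, 20, 27, 34, 41 → 48.
Ms: +8 each step, so 28, 36, 44, 52, 60 → 68.
Combining the parts gives 48 MB, 68 ms.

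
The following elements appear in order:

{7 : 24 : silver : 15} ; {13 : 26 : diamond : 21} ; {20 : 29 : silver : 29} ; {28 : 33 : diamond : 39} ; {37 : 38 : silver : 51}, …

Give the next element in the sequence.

First slot — differences are 6, 7, 8, … (increasing by 1 each time): 7, 13, 20, 28, 37 → 47.
Second slot goes 24, 26, 29, 33, 38 → 44 (differences are 2, 3, 4, … (increasing by 1 each time)).
Rank: alternates silver ↔ diamond; silver, diamond, silver, diamond, silver → diamond.
Fourth slot: 15, 21, 29, 39, 51 → 65 (differences are 6, 8, 10, … (increasing by 2 each time)).
Combining the parts gives {47 : 44 : diamond : 65}.

{47 : 44 : diamond : 65}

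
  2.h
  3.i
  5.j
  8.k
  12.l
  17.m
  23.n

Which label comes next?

30.o

First component: differences are 1, 2, 3, … (increasing by 1 each time); 2, 3, 5, 8, 12, 17, 23 → 30.
Letter goes h, i, j, k, l, m, n → o (letters move forward 1 place in the alphabet).
Putting it together: 30.o.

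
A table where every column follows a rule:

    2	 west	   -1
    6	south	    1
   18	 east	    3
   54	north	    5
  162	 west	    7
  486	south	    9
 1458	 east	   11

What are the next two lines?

4374  north  13; 13122  west  15

First component: ×3 each step; 2, 6, 18, 54, 162, 486, 1458 → 4374 → 13122.
Direction: repeats west → south → east → north, so west, south, east, north, west, south, east → north → west.
Third component — +2 each step: -1, 1, 3, 5, 7, 9, 11 → 13 → 15.
Putting the parts together: 4374  north  13 and then 13122  west  15.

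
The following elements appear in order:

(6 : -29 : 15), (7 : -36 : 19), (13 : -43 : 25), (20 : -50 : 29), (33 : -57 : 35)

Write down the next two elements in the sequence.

First entry: each term is the sum of the two before it; 6, 7, 13, 20, 33 → 53 → 86.
Second entry: −7 each step; -29, -36, -43, -50, -57 → -64 → -71.
Third entry goes 15, 19, 25, 29, 35 → 39 → 45 (alternating steps +4, +6, +4, +6, …).
Putting the parts together: (53 : -64 : 39) and then (86 : -71 : 45).

(53 : -64 : 39), (86 : -71 : 45)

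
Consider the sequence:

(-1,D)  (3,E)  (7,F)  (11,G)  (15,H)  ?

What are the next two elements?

(19,I), (23,J)

First entry goes -1, 3, 7, 11, 15 → 19 → 23 (+4 each step).
Letter: letters move forward 1 place in the alphabet, so D, E, F, G, H → I → J.
So the next two elements are (19,I) and (23,J).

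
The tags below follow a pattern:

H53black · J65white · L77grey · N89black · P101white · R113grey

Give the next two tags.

Letter: letters move forward 2 places in the alphabet, so H, J, L, N, P, R → T → V.
Second component goes 53, 65, 77, 89, 101, 113 → 125 → 137 (+12 each step).
Shade goes black, white, grey, black, white, grey → black → white (repeats black → white → grey).
Putting the parts together: T125black and then V137white.

T125black, V137white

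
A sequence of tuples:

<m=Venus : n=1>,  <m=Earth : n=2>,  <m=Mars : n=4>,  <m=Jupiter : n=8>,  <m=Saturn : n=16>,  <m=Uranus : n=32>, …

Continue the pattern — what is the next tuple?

<m=Neptune : n=64>

For the m, runs through the planets Mercury→Neptune: Venus, Earth, Mars, Jupiter, Saturn, Uranus → Neptune.
N: ×2 each step, so 1, 2, 4, 8, 16, 32 → 64.
Combining the parts gives <m=Neptune : n=64>.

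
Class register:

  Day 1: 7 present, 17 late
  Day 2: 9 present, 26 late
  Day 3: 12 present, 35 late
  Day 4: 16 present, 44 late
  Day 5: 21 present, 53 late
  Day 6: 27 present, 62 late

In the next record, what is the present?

Present — differences are 2, 3, 4, … (increasing by 1 each time): 7, 9, 12, 16, 21, 27 → 34.
Late: 17, 26, 35, 44, 53, 62 → 71 (+9 each step).

34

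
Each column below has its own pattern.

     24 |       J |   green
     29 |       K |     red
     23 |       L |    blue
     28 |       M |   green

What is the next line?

First component — alternating steps +5, −6, +5, −6, …: 24, 29, 23, 28 → 22.
Letter: J, K, L, M → N (letters move forward 1 place in the alphabet).
Colour: repeats green → red → blue, so green, red, blue, green → red.
So the next line is 22  N  red.

22  N  red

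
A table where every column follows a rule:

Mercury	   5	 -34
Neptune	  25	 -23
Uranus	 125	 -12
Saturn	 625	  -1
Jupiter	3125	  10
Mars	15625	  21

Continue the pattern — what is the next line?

For the planet, runs backward through the planets Mercury→Neptune: Mercury, Neptune, Uranus, Saturn, Jupiter, Mars → Earth.
Second component — ×5 each step: 5, 25, 125, 625, 3125, 15625 → 78125.
Third component — +11 each step: -34, -23, -12, -1, 10, 21 → 32.
So the next line is Earth  78125  32.

Earth  78125  32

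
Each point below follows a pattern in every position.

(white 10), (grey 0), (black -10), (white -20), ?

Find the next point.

(grey -30)

Shade: white, grey, black, white → grey (repeats white → grey → black).
Second value goes 10, 0, -10, -20 → -30 (−10 each step).
Putting it together: (grey -30).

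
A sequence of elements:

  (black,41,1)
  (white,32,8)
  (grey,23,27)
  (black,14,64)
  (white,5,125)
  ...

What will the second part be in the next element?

Second part: −9 each step; 41, 32, 23, 14, 5 → -4.

-4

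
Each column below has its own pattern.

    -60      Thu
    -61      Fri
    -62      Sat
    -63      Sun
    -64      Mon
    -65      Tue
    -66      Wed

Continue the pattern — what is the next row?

First component goes -60, -61, -62, -63, -64, -65, -66 → -67 (−1 each step).
Day — runs through the weekdays Mon→Sun: Thu, Fri, Sat, Sun, Mon, Tue, Wed → Thu.
Putting it together: -67  Thu.

-67  Thu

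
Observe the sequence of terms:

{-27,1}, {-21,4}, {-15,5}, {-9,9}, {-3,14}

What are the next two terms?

{3,23}, {9,37}

First value: -27, -21, -15, -9, -3 → 3 → 9 (+6 each step).
For the second value, each term is the sum of the two before it: 1, 4, 5, 9, 14 → 23 → 37.
So the next two terms are {3,23} and {9,37}.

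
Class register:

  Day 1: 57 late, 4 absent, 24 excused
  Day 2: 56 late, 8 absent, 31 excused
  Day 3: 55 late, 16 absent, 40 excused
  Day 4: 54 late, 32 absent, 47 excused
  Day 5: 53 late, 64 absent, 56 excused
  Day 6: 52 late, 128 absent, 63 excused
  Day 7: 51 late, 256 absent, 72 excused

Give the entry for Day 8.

Late: −1 each step, so 57, 56, 55, 54, 53, 52, 51 → 50.
For the absent, ×2 each step: 4, 8, 16, 32, 64, 128, 256 → 512.
Excused: alternating steps +7, +9, +7, +9, …; 24, 31, 40, 47, 56, 63, 72 → 79.
Putting it together: 50 late, 512 absent, 79 excused.

50 late, 512 absent, 79 excused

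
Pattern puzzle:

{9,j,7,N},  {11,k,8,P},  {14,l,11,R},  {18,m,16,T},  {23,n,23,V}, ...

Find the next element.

{29,o,32,X}

First component — differences are 2, 3, 4, … (increasing by 1 each time): 9, 11, 14, 18, 23 → 29.
For the first letter, letters move forward 1 place in the alphabet: j, k, l, m, n → o.
Third component goes 7, 8, 11, 16, 23 → 32 (differences are 1, 3, 5, … (increasing by 2 each time)).
Second letter: letters move forward 2 places in the alphabet; N, P, R, T, V → X.
Putting it together: {29,o,32,X}.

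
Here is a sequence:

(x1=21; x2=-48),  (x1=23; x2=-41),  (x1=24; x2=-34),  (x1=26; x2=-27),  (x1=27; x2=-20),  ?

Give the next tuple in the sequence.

(x1=29; x2=-13)

X1: 21, 23, 24, 26, 27 → 29 (alternating steps +2, +1, +2, +1, …).
X2: -48, -41, -34, -27, -20 → -13 (+7 each step).
Combining the parts gives (x1=29; x2=-13).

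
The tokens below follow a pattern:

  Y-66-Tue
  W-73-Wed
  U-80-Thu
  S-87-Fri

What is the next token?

Q-94-Sat

Letter goes Y, W, U, S → Q (letters move back 2 places in the alphabet).
Second component: +7 each step, so 66, 73, 80, 87 → 94.
Day goes Tue, Wed, Thu, Fri → Sat (runs through the weekdays Mon→Sun).
So the next token is Q-94-Sat.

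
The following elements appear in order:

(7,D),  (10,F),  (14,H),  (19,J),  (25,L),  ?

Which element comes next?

(32,N)

For the first part, differences are 3, 4, 5, … (increasing by 1 each time): 7, 10, 14, 19, 25 → 32.
Letter: D, F, H, J, L → N (letters move forward 2 places in the alphabet).
So the next element is (32,N).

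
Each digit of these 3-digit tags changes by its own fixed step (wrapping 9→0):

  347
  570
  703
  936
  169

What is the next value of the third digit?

Third digit goes 7, 0, 3, 6, 9 → 2 (+3 each step, mod 10).

2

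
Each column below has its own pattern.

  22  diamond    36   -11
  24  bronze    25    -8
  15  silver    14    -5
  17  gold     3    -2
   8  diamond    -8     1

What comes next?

10  bronze  -19  4

First component goes 22, 24, 15, 17, 8 → 10 (alternating steps +2, −9, +2, −9, …).
For the rank, repeats diamond → bronze → silver → gold: diamond, bronze, silver, gold, diamond → bronze.
Third component goes 36, 25, 14, 3, -8 → -19 (−11 each step).
Fourth component: +3 each step, so -11, -8, -5, -2, 1 → 4.
Combining the parts gives 10  bronze  -19  4.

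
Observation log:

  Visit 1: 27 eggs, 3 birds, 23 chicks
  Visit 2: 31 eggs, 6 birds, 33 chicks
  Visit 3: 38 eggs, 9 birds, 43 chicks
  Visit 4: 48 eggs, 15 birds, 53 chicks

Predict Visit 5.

61 eggs, 24 birds, 63 chicks

Eggs: 27, 31, 38, 48 → 61 (differences are 4, 7, 10, … (increasing by 3 each time)).
Birds: each term is the sum of the two before it, so 3, 6, 9, 15 → 24.
Chicks: +10 each step, so 23, 33, 43, 53 → 63.
Combining the parts gives 61 eggs, 24 birds, 63 chicks.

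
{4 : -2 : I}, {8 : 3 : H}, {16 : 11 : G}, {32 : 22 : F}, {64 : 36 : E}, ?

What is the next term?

First component: ×2 each step, so 4, 8, 16, 32, 64 → 128.
Second component: differences are 5, 8, 11, … (increasing by 3 each time), so -2, 3, 11, 22, 36 → 53.
Letter goes I, H, G, F, E → D (letters move back 1 place in the alphabet).
Combining the parts gives {128 : 53 : D}.

{128 : 53 : D}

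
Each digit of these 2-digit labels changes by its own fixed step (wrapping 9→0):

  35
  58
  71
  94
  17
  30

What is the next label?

First digit: +2 each step, mod 10, so 3, 5, 7, 9, 1, 3 → 5.
Second digit goes 5, 8, 1, 4, 7, 0 → 3 (+3 each step, mod 10).
Combining the parts gives 53.

53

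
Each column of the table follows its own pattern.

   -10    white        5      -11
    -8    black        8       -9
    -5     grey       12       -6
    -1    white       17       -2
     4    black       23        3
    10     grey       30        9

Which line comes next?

First component — differences are 2, 3, 4, … (increasing by 1 each time): -10, -8, -5, -1, 4, 10 → 17.
Shade goes white, black, grey, white, black, grey → white (repeats white → black → grey).
For the third component, differences are 3, 4, 5, … (increasing by 1 each time): 5, 8, 12, 17, 23, 30 → 38.
Fourth component: always 1 less than the first component, so -11, -9, -6, -2, 3, 9 → 16.
Combining the parts gives 17  white  38  16.

17  white  38  16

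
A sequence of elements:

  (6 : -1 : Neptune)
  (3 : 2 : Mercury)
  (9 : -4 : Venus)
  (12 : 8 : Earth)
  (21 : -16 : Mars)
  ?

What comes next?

(33 : 32 : Jupiter)

For the first coordinate, each term is the sum of the two before it: 6, 3, 9, 12, 21 → 33.
Second coordinate: -1, 2, -4, 8, -16 → 32 (×(-2) each step).
Planet: runs through the planets Mercury→Neptune, so Neptune, Mercury, Venus, Earth, Mars → Jupiter.
So the next element is (33 : 32 : Jupiter).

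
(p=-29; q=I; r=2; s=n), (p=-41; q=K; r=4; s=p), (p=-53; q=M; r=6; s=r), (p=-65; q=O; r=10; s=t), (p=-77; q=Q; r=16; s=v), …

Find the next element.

(p=-89; q=S; r=26; s=x)

P: −12 each step, so -29, -41, -53, -65, -77 → -89.
Q — letters move forward 2 places in the alphabet: I, K, M, O, Q → S.
For the r, each term is the sum of the two before it: 2, 4, 6, 10, 16 → 26.
S goes n, p, r, t, v → x (letters move forward 2 places in the alphabet).
Putting it together: (p=-89; q=S; r=26; s=x).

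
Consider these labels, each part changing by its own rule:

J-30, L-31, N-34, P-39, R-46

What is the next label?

Letter: letters move forward 2 places in the alphabet; J, L, N, P, R → T.
Second component: differences are 1, 3, 5, … (increasing by 2 each time), so 30, 31, 34, 39, 46 → 55.
Putting it together: T-55.

T-55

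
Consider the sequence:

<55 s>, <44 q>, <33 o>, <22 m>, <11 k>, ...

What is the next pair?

First value: 55, 44, 33, 22, 11 → 0 (−11 each step).
Letter: letters move back 2 places in the alphabet; s, q, o, m, k → i.
So the next pair is <0 i>.

<0 i>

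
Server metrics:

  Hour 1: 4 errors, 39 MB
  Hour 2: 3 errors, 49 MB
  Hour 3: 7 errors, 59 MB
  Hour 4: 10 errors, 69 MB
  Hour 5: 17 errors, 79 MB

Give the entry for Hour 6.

Errors: each term is the sum of the two before it; 4, 3, 7, 10, 17 → 27.
MB: +10 each step; 39, 49, 59, 69, 79 → 89.
Combining the parts gives 27 errors, 89 MB.

27 errors, 89 MB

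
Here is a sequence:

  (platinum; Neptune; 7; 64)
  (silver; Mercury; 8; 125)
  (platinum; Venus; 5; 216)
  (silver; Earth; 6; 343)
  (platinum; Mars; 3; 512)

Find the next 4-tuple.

(silver; Jupiter; 4; 729)

Metal — alternates platinum ↔ silver: platinum, silver, platinum, silver, platinum → silver.
For the planet, runs through the planets Mercury→Neptune: Neptune, Mercury, Venus, Earth, Mars → Jupiter.
Third coordinate: 7, 8, 5, 6, 3 → 4 (alternating steps +1, −3, +1, −3, …).
Fourth coordinate goes 64, 125, 216, 343, 512 → 729 (perfect cubes: 4³, 5³, 6³, …).
Putting it together: (silver; Jupiter; 4; 729).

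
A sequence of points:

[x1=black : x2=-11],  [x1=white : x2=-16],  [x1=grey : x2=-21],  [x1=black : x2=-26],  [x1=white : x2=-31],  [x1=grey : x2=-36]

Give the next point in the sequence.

X1: black, white, grey, black, white, grey → black (repeats black → white → grey).
X2 — −5 each step: -11, -16, -21, -26, -31, -36 → -41.
So the next point is [x1=black : x2=-41].

[x1=black : x2=-41]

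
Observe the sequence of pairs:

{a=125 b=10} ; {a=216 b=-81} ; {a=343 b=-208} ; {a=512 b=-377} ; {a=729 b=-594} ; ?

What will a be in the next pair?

A goes 125, 216, 343, 512, 729 → 1000 (perfect cubes: 5³, 6³, 7³, …).
B: 10, -81, -208, -377, -594 → -865 (together with the a always sums to 135).

1000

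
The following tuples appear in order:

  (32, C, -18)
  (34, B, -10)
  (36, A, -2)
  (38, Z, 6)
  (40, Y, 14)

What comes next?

(42, X, 22)

First coordinate — +2 each step: 32, 34, 36, 38, 40 → 42.
For the letter, letters move back 1 place in the alphabet, wrapping A→Z: C, B, A, Z, Y → X.
Third coordinate — +8 each step: -18, -10, -2, 6, 14 → 22.
Putting it together: (42, X, 22).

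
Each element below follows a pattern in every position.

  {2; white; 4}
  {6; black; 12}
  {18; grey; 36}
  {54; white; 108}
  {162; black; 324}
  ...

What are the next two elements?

First value goes 2, 6, 18, 54, 162 → 486 → 1458 (×3 each step).
Shade — repeats white → black → grey: white, black, grey, white, black → grey → white.
Third value: always 2 × the first value; 4, 12, 36, 108, 324 → 972 → 2916.
So the next two elements are {486; grey; 972} and {1458; white; 2916}.

{486; grey; 972}, {1458; white; 2916}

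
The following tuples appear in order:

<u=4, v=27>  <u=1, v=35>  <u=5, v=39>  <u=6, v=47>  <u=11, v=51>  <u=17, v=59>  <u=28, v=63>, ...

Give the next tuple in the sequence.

<u=45, v=71>

U goes 4, 1, 5, 6, 11, 17, 28 → 45 (each term is the sum of the two before it).
V goes 27, 35, 39, 47, 51, 59, 63 → 71 (alternating steps +8, +4, +8, +4, …).
Combining the parts gives <u=45, v=71>.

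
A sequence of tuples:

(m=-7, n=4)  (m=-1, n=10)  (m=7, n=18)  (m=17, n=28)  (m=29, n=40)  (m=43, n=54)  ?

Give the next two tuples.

(m=59, n=70), (m=77, n=88)

M — differences are 6, 8, 10, … (increasing by 2 each time): -7, -1, 7, 17, 29, 43 → 59 → 77.
For the n, always 11 more than the m: 4, 10, 18, 28, 40, 54 → 70 → 88.
So the next two tuples are (m=59, n=70) and (m=77, n=88).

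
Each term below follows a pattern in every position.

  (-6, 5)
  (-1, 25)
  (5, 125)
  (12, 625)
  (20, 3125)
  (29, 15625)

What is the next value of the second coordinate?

First coordinate — differences are 5, 6, 7, … (increasing by 1 each time): -6, -1, 5, 12, 20, 29 → 39.
Second coordinate: ×5 each step; 5, 25, 125, 625, 3125, 15625 → 78125.

78125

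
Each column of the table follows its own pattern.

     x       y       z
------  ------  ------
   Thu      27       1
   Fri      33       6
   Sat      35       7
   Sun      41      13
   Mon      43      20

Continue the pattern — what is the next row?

For the column x, runs through the weekdays Mon→Sun: Thu, Fri, Sat, Sun, Mon → Tue.
Column y: alternating steps +6, +2, +6, +2, …; 27, 33, 35, 41, 43 → 49.
Column z: 1, 6, 7, 13, 20 → 33 (each term is the sum of the two before it).
So the next row is Tue  49  33.

Tue  49  33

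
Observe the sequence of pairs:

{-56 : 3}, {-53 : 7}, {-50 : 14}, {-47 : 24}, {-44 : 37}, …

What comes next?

{-41 : 53}

First value — +3 each step: -56, -53, -50, -47, -44 → -41.
Second value: differences are 4, 7, 10, … (increasing by 3 each time), so 3, 7, 14, 24, 37 → 53.
Putting it together: {-41 : 53}.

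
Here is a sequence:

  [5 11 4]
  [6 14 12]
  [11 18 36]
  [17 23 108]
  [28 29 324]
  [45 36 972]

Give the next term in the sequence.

[73 44 2916]

First part — each term is the sum of the two before it: 5, 6, 11, 17, 28, 45 → 73.
Second part — differences are 3, 4, 5, … (increasing by 1 each time): 11, 14, 18, 23, 29, 36 → 44.
Third part: ×3 each step; 4, 12, 36, 108, 324, 972 → 2916.
So the next term is [73 44 2916].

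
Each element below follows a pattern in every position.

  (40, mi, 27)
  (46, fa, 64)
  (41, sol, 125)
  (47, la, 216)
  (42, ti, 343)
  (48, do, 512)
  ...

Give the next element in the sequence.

First slot: alternating steps +6, −5, +6, −5, …; 40, 46, 41, 47, 42, 48 → 43.
Note: runs through the solfège scale do→ti; mi, fa, sol, la, ti, do → re.
Third slot goes 27, 64, 125, 216, 343, 512 → 729 (perfect cubes: 3³, 4³, 5³, …).
So the next element is (43, re, 729).

(43, re, 729)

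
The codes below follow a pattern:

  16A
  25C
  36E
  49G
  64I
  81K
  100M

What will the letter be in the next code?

First component goes 16, 25, 36, 49, 64, 81, 100 → 121 (perfect squares: 4², 5², 6², …).
Letter goes A, C, E, G, I, K, M → O (letters move forward 2 places in the alphabet).

O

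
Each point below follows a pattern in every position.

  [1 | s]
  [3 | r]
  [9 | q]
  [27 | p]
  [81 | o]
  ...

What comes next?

[243 | n]

First coordinate: ×3 each step; 1, 3, 9, 27, 81 → 243.
Letter — letters move back 1 place in the alphabet: s, r, q, p, o → n.
Putting it together: [243 | n].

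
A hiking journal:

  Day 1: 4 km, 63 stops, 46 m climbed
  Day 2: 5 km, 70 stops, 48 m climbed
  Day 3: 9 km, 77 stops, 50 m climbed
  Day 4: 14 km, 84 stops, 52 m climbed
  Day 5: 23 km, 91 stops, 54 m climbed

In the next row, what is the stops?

98

For the stops, +7 each step: 63, 70, 77, 84, 91 → 98.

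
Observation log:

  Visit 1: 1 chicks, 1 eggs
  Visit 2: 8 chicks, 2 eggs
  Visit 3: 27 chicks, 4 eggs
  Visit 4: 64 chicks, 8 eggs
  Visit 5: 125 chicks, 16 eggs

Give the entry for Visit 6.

216 chicks, 32 eggs

Chicks — perfect cubes: 1³, 2³, 3³, …: 1, 8, 27, 64, 125 → 216.
Eggs goes 1, 2, 4, 8, 16 → 32 (×2 each step).
Combining the parts gives 216 chicks, 32 eggs.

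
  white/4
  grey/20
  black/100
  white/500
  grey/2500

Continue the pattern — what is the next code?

black/12500

Shade: repeats white → grey → black; white, grey, black, white, grey → black.
Second component goes 4, 20, 100, 500, 2500 → 12500 (×5 each step).
So the next code is black/12500.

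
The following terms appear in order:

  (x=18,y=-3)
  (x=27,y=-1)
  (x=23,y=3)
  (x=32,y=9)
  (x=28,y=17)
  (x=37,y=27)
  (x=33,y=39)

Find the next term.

(x=42,y=53)

X: alternating steps +9, −4, +9, −4, …, so 18, 27, 23, 32, 28, 37, 33 → 42.
For the y, differences are 2, 4, 6, … (increasing by 2 each time): -3, -1, 3, 9, 17, 27, 39 → 53.
Combining the parts gives (x=42,y=53).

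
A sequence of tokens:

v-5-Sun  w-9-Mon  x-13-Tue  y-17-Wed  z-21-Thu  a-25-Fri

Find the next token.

b-29-Sat

Letter: letters move forward 1 place in the alphabet, wrapping Z→A, so v, w, x, y, z, a → b.
Second component: 5, 9, 13, 17, 21, 25 → 29 (+4 each step).
Day: runs through the weekdays Mon→Sun; Sun, Mon, Tue, Wed, Thu, Fri → Sat.
Combining the parts gives b-29-Sat.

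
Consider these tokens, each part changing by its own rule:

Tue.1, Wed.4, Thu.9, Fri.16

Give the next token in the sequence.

Sat.25

Day — runs through the weekdays Mon→Sun: Tue, Wed, Thu, Fri → Sat.
For the second component, perfect squares: 1², 2², 3², …: 1, 4, 9, 16 → 25.
So the next token is Sat.25.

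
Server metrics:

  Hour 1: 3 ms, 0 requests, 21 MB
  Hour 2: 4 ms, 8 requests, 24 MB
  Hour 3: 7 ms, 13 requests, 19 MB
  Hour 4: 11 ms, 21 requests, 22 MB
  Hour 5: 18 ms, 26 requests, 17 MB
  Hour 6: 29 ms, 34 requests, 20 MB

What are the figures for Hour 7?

Ms: each term is the sum of the two before it; 3, 4, 7, 11, 18, 29 → 47.
Requests: alternating steps +8, +5, +8, +5, …, so 0, 8, 13, 21, 26, 34 → 39.
MB: alternating steps +3, −5, +3, −5, …; 21, 24, 19, 22, 17, 20 → 15.
So the next row is 47 ms, 39 requests, 15 MB.

47 ms, 39 requests, 15 MB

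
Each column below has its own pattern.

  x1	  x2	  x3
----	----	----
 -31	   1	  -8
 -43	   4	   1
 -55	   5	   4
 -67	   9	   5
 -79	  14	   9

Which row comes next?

Column x1: −12 each step, so -31, -43, -55, -67, -79 → -91.
Column x2: each term is the sum of the two before it, so 1, 4, 5, 9, 14 → 23.
Column x3: always the previous value of the column x2, so -8, 1, 4, 5, 9 → 14.
Putting it together: -91  23  14.

-91  23  14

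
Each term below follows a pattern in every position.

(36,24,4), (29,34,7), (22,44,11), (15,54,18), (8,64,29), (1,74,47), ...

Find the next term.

(-6,84,76)

First coordinate: −7 each step, so 36, 29, 22, 15, 8, 1 → -6.
For the second coordinate, +10 each step: 24, 34, 44, 54, 64, 74 → 84.
Third coordinate: 4, 7, 11, 18, 29, 47 → 76 (each term is the sum of the two before it).
So the next term is (-6,84,76).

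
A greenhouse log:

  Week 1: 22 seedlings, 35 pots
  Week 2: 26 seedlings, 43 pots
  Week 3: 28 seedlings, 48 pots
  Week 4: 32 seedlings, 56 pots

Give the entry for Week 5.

34 seedlings, 61 pots

Seedlings goes 22, 26, 28, 32 → 34 (alternating steps +4, +2, +4, +2, …).
For the pots, alternating steps +8, +5, +8, +5, …: 35, 43, 48, 56 → 61.
Putting it together: 34 seedlings, 61 pots.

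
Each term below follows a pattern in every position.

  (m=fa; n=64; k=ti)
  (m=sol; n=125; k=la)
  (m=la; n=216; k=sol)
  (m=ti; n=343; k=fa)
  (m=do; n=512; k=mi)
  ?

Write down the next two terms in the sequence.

M: fa, sol, la, ti, do → re → mi (runs through the solfège scale do→ti).
For the n, perfect cubes: 4³, 5³, 6³, …: 64, 125, 216, 343, 512 → 729 → 1000.
K — runs backward through the solfège scale do→ti: ti, la, sol, fa, mi → re → do.
Putting the parts together: (m=re; n=729; k=re) and then (m=mi; n=1000; k=do).

(m=re; n=729; k=re), (m=mi; n=1000; k=do)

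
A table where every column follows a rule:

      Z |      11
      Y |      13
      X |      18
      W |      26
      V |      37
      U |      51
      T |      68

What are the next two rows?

S  88; R  111

Letter: letters move back 1 place in the alphabet, so Z, Y, X, W, V, U, T → S → R.
For the second component, differences are 2, 5, 8, … (increasing by 3 each time): 11, 13, 18, 26, 37, 51, 68 → 88 → 111.
So the next two rows are S  88 and R  111.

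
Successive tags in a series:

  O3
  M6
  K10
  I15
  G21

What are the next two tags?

E28, C36

Letter goes O, M, K, I, G → E → C (letters move back 2 places in the alphabet).
Second component: differences are 3, 4, 5, … (increasing by 1 each time); 3, 6, 10, 15, 21 → 28 → 36.
So the next two tags are E28 and C36.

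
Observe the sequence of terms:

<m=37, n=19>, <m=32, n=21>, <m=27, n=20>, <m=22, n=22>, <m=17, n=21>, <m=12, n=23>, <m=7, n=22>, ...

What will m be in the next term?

M goes 37, 32, 27, 22, 17, 12, 7 → 2 (−5 each step).
N: alternating steps +2, −1, +2, −1, …; 19, 21, 20, 22, 21, 23, 22 → 24.

2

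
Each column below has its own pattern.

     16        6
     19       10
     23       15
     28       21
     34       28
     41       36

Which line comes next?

For the first component, differences are 3, 4, 5, … (increasing by 1 each time): 16, 19, 23, 28, 34, 41 → 49.
Second component: 6, 10, 15, 21, 28, 36 → 45 (differences are 4, 5, 6, … (increasing by 1 each time)).
Putting it together: 49  45.

49  45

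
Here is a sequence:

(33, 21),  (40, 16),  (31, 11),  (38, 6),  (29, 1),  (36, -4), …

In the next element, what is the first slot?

For the first slot, alternating steps +7, −9, +7, −9, …: 33, 40, 31, 38, 29, 36 → 27.

27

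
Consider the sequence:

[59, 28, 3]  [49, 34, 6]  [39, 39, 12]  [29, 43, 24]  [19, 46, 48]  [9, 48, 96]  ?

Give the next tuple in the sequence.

[-1, 49, 192]

First value: 59, 49, 39, 29, 19, 9 → -1 (−10 each step).
Second value: differences are 6, 5, 4, … (decreasing by 1 each time); 28, 34, 39, 43, 46, 48 → 49.
Third value goes 3, 6, 12, 24, 48, 96 → 192 (×2 each step).
Combining the parts gives [-1, 49, 192].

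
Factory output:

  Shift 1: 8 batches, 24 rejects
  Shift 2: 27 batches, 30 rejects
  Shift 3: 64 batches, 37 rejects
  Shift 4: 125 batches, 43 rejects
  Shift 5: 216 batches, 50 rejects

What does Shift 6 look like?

Batches: perfect cubes: 2³, 3³, 4³, …, so 8, 27, 64, 125, 216 → 343.
Rejects — alternating steps +6, +7, +6, +7, …: 24, 30, 37, 43, 50 → 56.
Combining the parts gives 343 batches, 56 rejects.

343 batches, 56 rejects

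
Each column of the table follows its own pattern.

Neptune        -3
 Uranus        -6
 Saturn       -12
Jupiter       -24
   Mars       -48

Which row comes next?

Planet: runs backward through the planets Mercury→Neptune; Neptune, Uranus, Saturn, Jupiter, Mars → Earth.
Second component goes -3, -6, -12, -24, -48 → -96 (×2 each step).
So the next row is Earth  -96.

Earth  -96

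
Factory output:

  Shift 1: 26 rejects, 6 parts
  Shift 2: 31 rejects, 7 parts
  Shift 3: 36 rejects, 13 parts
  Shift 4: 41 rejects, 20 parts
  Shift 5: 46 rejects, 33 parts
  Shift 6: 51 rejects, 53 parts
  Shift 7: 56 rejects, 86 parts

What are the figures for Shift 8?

61 rejects, 139 parts

Rejects: +5 each step; 26, 31, 36, 41, 46, 51, 56 → 61.
Parts goes 6, 7, 13, 20, 33, 53, 86 → 139 (each term is the sum of the two before it).
Combining the parts gives 61 rejects, 139 parts.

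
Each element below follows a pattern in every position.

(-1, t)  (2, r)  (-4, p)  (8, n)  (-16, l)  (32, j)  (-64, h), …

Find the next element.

First slot — ×(-2) each step: -1, 2, -4, 8, -16, 32, -64 → 128.
Letter: letters move back 2 places in the alphabet; t, r, p, n, l, j, h → f.
Putting it together: (128, f).

(128, f)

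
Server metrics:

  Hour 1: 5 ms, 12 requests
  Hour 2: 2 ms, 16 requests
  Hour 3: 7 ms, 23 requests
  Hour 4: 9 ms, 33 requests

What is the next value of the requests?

46

For the requests, differences are 4, 7, 10, … (increasing by 3 each time): 12, 16, 23, 33 → 46.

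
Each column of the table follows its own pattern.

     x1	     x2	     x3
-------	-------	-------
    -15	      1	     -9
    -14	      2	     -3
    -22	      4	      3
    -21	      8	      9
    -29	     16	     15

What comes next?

-28  32  21

Column x1 goes -15, -14, -22, -21, -29 → -28 (alternating steps +1, −8, +1, −8, …).
Column x2: ×2 each step; 1, 2, 4, 8, 16 → 32.
For the column x3, +6 each step: -9, -3, 3, 9, 15 → 21.
So the next row is -28  32  21.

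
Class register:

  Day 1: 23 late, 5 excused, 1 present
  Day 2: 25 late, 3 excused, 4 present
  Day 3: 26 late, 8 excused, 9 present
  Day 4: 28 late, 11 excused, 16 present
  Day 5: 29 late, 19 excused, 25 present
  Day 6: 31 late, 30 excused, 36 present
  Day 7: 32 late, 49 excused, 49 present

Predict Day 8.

34 late, 79 excused, 64 present

Late: alternating steps +2, +1, +2, +1, …, so 23, 25, 26, 28, 29, 31, 32 → 34.
Excused goes 5, 3, 8, 11, 19, 30, 49 → 79 (each term is the sum of the two before it).
Present — perfect squares: 1², 2², 3², …: 1, 4, 9, 16, 25, 36, 49 → 64.
So the next line is 34 late, 79 excused, 64 present.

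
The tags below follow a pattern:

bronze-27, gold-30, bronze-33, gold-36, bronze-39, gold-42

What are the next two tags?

Rank: bronze, gold, bronze, gold, bronze, gold → bronze → gold (alternates bronze ↔ gold).
Second component: +3 each step, so 27, 30, 33, 36, 39, 42 → 45 → 48.
So the next two tags are bronze-45 and gold-48.

bronze-45, gold-48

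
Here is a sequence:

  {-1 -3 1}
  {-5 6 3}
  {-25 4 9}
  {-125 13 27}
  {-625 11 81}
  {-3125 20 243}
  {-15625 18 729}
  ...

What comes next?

First entry — ×5 each step: -1, -5, -25, -125, -625, -3125, -15625 → -78125.
Second entry: -3, 6, 4, 13, 11, 20, 18 → 27 (alternating steps +9, −2, +9, −2, …).
Third entry: ×3 each step; 1, 3, 9, 27, 81, 243, 729 → 2187.
Putting it together: {-78125 27 2187}.

{-78125 27 2187}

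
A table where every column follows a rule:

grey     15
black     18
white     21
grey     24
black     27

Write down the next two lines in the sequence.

Shade: repeats grey → black → white; grey, black, white, grey, black → white → grey.
Second component: 15, 18, 21, 24, 27 → 30 → 33 (+3 each step).
Putting the parts together: white  30 and then grey  33.

white  30; grey  33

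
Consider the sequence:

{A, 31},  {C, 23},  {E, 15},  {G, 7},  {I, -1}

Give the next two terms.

{K, -9}, {M, -17}

Letter: A, C, E, G, I → K → M (letters move forward 2 places in the alphabet).
Second coordinate: 31, 23, 15, 7, -1 → -9 → -17 (−8 each step).
Putting the parts together: {K, -9} and then {M, -17}.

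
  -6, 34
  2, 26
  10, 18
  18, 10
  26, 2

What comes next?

34, -6

First component: +8 each step; -6, 2, 10, 18, 26 → 34.
Second component goes 34, 26, 18, 10, 2 → -6 (together with the first component always sums to 28).
Putting it together: 34, -6.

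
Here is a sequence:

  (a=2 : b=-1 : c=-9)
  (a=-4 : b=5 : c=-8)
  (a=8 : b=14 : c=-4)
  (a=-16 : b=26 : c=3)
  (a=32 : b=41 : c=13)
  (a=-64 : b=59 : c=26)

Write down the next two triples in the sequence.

(a=128 : b=80 : c=42), (a=-256 : b=104 : c=61)

A: ×(-2) each step, so 2, -4, 8, -16, 32, -64 → 128 → -256.
B: differences are 6, 9, 12, … (increasing by 3 each time); -1, 5, 14, 26, 41, 59 → 80 → 104.
C: -9, -8, -4, 3, 13, 26 → 42 → 61 (differences are 1, 4, 7, … (increasing by 3 each time)).
So the next two triples are (a=128 : b=80 : c=42) and (a=-256 : b=104 : c=61).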